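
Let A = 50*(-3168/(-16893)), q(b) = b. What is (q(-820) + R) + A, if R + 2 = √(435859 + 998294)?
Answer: -1525294/1877 + √1434153 ≈ 384.94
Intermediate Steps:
A = 17600/1877 (A = 50*(-3168*(-1/16893)) = 50*(352/1877) = 17600/1877 ≈ 9.3767)
R = -2 + √1434153 (R = -2 + √(435859 + 998294) = -2 + √1434153 ≈ 1195.6)
(q(-820) + R) + A = (-820 + (-2 + √1434153)) + 17600/1877 = (-822 + √1434153) + 17600/1877 = -1525294/1877 + √1434153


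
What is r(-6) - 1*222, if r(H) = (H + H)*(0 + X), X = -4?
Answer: -174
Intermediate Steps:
r(H) = -8*H (r(H) = (H + H)*(0 - 4) = (2*H)*(-4) = -8*H)
r(-6) - 1*222 = -8*(-6) - 1*222 = 48 - 222 = -174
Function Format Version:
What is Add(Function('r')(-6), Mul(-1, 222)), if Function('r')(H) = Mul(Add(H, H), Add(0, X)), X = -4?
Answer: -174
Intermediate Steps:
Function('r')(H) = Mul(-8, H) (Function('r')(H) = Mul(Add(H, H), Add(0, -4)) = Mul(Mul(2, H), -4) = Mul(-8, H))
Add(Function('r')(-6), Mul(-1, 222)) = Add(Mul(-8, -6), Mul(-1, 222)) = Add(48, -222) = -174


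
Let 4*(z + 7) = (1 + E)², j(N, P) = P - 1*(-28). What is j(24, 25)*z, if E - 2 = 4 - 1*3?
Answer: -159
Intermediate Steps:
E = 3 (E = 2 + (4 - 1*3) = 2 + (4 - 3) = 2 + 1 = 3)
j(N, P) = 28 + P (j(N, P) = P + 28 = 28 + P)
z = -3 (z = -7 + (1 + 3)²/4 = -7 + (¼)*4² = -7 + (¼)*16 = -7 + 4 = -3)
j(24, 25)*z = (28 + 25)*(-3) = 53*(-3) = -159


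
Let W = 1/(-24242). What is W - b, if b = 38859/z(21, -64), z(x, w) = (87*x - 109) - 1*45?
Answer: -942021551/40556866 ≈ -23.227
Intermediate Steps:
z(x, w) = -154 + 87*x (z(x, w) = (-109 + 87*x) - 45 = -154 + 87*x)
b = 38859/1673 (b = 38859/(-154 + 87*21) = 38859/(-154 + 1827) = 38859/1673 ≈ 23.227)
W = -1/24242 ≈ -4.1251e-5
W - b = -1/24242 - 1*38859/1673 = -1/24242 - 38859/1673 = -942021551/40556866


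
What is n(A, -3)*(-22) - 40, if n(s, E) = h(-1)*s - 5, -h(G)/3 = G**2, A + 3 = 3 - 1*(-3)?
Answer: 268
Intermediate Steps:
A = 3 (A = -3 + (3 - 1*(-3)) = -3 + (3 + 3) = -3 + 6 = 3)
h(G) = -3*G**2
n(s, E) = -5 - 3*s (n(s, E) = (-3*(-1)**2)*s - 5 = (-3*1)*s - 5 = -3*s - 5 = -5 - 3*s)
n(A, -3)*(-22) - 40 = (-5 - 3*3)*(-22) - 40 = (-5 - 9)*(-22) - 40 = -14*(-22) - 40 = 308 - 40 = 268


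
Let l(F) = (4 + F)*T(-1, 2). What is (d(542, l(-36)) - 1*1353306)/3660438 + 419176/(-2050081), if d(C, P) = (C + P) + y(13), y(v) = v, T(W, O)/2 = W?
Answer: -4307485676735/7504194395478 ≈ -0.57401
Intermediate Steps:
T(W, O) = 2*W
l(F) = -8 - 2*F (l(F) = (4 + F)*(2*(-1)) = (4 + F)*(-2) = -8 - 2*F)
d(C, P) = 13 + C + P (d(C, P) = (C + P) + 13 = 13 + C + P)
(d(542, l(-36)) - 1*1353306)/3660438 + 419176/(-2050081) = ((13 + 542 + (-8 - 2*(-36))) - 1*1353306)/3660438 + 419176/(-2050081) = ((13 + 542 + (-8 + 72)) - 1353306)*(1/3660438) + 419176*(-1/2050081) = ((13 + 542 + 64) - 1353306)*(1/3660438) - 419176/2050081 = (619 - 1353306)*(1/3660438) - 419176/2050081 = -1352687*1/3660438 - 419176/2050081 = -1352687/3660438 - 419176/2050081 = -4307485676735/7504194395478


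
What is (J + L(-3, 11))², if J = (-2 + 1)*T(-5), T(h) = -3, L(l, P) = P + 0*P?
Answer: 196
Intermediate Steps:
L(l, P) = P (L(l, P) = P + 0 = P)
J = 3 (J = (-2 + 1)*(-3) = -1*(-3) = 3)
(J + L(-3, 11))² = (3 + 11)² = 14² = 196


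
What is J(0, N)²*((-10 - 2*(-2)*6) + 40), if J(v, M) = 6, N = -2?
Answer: 1944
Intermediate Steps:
J(0, N)²*((-10 - 2*(-2)*6) + 40) = 6²*((-10 - 2*(-2)*6) + 40) = 36*((-10 + 4*6) + 40) = 36*((-10 + 24) + 40) = 36*(14 + 40) = 36*54 = 1944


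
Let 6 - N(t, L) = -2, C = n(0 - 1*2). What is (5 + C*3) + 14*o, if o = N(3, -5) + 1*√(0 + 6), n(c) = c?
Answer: 111 + 14*√6 ≈ 145.29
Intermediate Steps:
C = -2 (C = 0 - 1*2 = 0 - 2 = -2)
N(t, L) = 8 (N(t, L) = 6 - 1*(-2) = 6 + 2 = 8)
o = 8 + √6 (o = 8 + 1*√(0 + 6) = 8 + 1*√6 = 8 + √6 ≈ 10.449)
(5 + C*3) + 14*o = (5 - 2*3) + 14*(8 + √6) = (5 - 6) + (112 + 14*√6) = -1 + (112 + 14*√6) = 111 + 14*√6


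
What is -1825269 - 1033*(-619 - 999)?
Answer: -153875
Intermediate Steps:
-1825269 - 1033*(-619 - 999) = -1825269 - 1033*(-1618) = -1825269 - 1*(-1671394) = -1825269 + 1671394 = -153875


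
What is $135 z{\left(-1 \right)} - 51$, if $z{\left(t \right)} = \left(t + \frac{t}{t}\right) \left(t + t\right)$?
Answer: $-51$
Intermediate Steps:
$z{\left(t \right)} = 2 t \left(1 + t\right)$ ($z{\left(t \right)} = \left(t + 1\right) 2 t = \left(1 + t\right) 2 t = 2 t \left(1 + t\right)$)
$135 z{\left(-1 \right)} - 51 = 135 \cdot 2 \left(-1\right) \left(1 - 1\right) - 51 = 135 \cdot 2 \left(-1\right) 0 - 51 = 135 \cdot 0 - 51 = 0 - 51 = -51$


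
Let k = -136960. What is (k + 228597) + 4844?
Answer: 96481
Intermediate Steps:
(k + 228597) + 4844 = (-136960 + 228597) + 4844 = 91637 + 4844 = 96481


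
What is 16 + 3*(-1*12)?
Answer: -20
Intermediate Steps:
16 + 3*(-1*12) = 16 + 3*(-12) = 16 - 36 = -20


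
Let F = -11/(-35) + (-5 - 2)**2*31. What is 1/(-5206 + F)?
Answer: -35/129034 ≈ -0.00027125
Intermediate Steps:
F = 53176/35 (F = -11*(-1/35) + (-7)**2*31 = 11/35 + 49*31 = 11/35 + 1519 = 53176/35 ≈ 1519.3)
1/(-5206 + F) = 1/(-5206 + 53176/35) = 1/(-129034/35) = -35/129034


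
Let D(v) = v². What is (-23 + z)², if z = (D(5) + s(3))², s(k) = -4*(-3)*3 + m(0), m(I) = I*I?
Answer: 13675204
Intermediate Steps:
m(I) = I²
s(k) = 36 (s(k) = -4*(-3)*3 + 0² = 12*3 + 0 = 36 + 0 = 36)
z = 3721 (z = (5² + 36)² = (25 + 36)² = 61² = 3721)
(-23 + z)² = (-23 + 3721)² = 3698² = 13675204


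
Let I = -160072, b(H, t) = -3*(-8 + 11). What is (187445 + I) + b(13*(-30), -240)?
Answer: 27364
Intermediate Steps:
b(H, t) = -9 (b(H, t) = -3*3 = -9)
(187445 + I) + b(13*(-30), -240) = (187445 - 160072) - 9 = 27373 - 9 = 27364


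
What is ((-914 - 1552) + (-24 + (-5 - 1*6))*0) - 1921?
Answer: -4387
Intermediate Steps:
((-914 - 1552) + (-24 + (-5 - 1*6))*0) - 1921 = (-2466 + (-24 + (-5 - 6))*0) - 1921 = (-2466 + (-24 - 11)*0) - 1921 = (-2466 - 35*0) - 1921 = (-2466 + 0) - 1921 = -2466 - 1921 = -4387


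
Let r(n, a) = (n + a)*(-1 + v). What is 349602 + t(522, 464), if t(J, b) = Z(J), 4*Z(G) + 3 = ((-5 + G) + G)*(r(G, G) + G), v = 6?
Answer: 7364343/4 ≈ 1.8411e+6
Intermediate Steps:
r(n, a) = 5*a + 5*n (r(n, a) = (n + a)*(-1 + 6) = (a + n)*5 = 5*a + 5*n)
Z(G) = -3/4 + 11*G*(-5 + 2*G)/4 (Z(G) = -3/4 + (((-5 + G) + G)*((5*G + 5*G) + G))/4 = -3/4 + ((-5 + 2*G)*(10*G + G))/4 = -3/4 + ((-5 + 2*G)*(11*G))/4 = -3/4 + (11*G*(-5 + 2*G))/4 = -3/4 + 11*G*(-5 + 2*G)/4)
t(J, b) = -3/4 - 55*J/4 + 11*J**2/2
349602 + t(522, 464) = 349602 + (-3/4 - 55/4*522 + (11/2)*522**2) = 349602 + (-3/4 - 14355/2 + (11/2)*272484) = 349602 + (-3/4 - 14355/2 + 1498662) = 349602 + 5965935/4 = 7364343/4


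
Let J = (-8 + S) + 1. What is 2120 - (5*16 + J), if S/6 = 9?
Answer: 1993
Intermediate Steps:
S = 54 (S = 6*9 = 54)
J = 47 (J = (-8 + 54) + 1 = 46 + 1 = 47)
2120 - (5*16 + J) = 2120 - (5*16 + 47) = 2120 - (80 + 47) = 2120 - 1*127 = 2120 - 127 = 1993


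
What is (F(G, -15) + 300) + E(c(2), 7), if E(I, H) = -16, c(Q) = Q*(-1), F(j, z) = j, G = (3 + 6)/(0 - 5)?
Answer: 1411/5 ≈ 282.20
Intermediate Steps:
G = -9/5 (G = 9/(-5) = 9*(-⅕) = -9/5 ≈ -1.8000)
c(Q) = -Q
(F(G, -15) + 300) + E(c(2), 7) = (-9/5 + 300) - 16 = 1491/5 - 16 = 1411/5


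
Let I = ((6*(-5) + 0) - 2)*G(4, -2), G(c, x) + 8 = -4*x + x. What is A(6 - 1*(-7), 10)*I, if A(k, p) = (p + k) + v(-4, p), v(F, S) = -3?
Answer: 1280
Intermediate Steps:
G(c, x) = -8 - 3*x (G(c, x) = -8 + (-4*x + x) = -8 - 3*x)
A(k, p) = -3 + k + p (A(k, p) = (p + k) - 3 = (k + p) - 3 = -3 + k + p)
I = 64 (I = ((6*(-5) + 0) - 2)*(-8 - 3*(-2)) = ((-30 + 0) - 2)*(-8 + 6) = (-30 - 2)*(-2) = -32*(-2) = 64)
A(6 - 1*(-7), 10)*I = (-3 + (6 - 1*(-7)) + 10)*64 = (-3 + (6 + 7) + 10)*64 = (-3 + 13 + 10)*64 = 20*64 = 1280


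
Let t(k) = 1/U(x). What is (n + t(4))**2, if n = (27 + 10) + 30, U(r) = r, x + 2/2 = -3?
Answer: 71289/16 ≈ 4455.6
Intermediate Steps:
x = -4 (x = -1 - 3 = -4)
t(k) = -1/4 (t(k) = 1/(-4) = -1/4)
n = 67 (n = 37 + 30 = 67)
(n + t(4))**2 = (67 - 1/4)**2 = (267/4)**2 = 71289/16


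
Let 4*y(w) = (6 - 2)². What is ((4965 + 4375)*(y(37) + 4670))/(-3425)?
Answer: -8731032/685 ≈ -12746.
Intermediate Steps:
y(w) = 4 (y(w) = (6 - 2)²/4 = (¼)*4² = (¼)*16 = 4)
((4965 + 4375)*(y(37) + 4670))/(-3425) = ((4965 + 4375)*(4 + 4670))/(-3425) = (9340*4674)*(-1/3425) = 43655160*(-1/3425) = -8731032/685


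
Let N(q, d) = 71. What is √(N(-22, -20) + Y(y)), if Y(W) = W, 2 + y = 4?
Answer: √73 ≈ 8.5440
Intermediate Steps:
y = 2 (y = -2 + 4 = 2)
√(N(-22, -20) + Y(y)) = √(71 + 2) = √73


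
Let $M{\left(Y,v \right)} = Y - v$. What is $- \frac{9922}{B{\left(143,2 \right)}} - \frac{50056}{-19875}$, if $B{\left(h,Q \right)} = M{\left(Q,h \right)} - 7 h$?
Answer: $\frac{127181851}{11348625} \approx 11.207$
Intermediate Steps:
$B{\left(h,Q \right)} = Q - 8 h$ ($B{\left(h,Q \right)} = \left(Q - h\right) - 7 h = Q - 8 h$)
$- \frac{9922}{B{\left(143,2 \right)}} - \frac{50056}{-19875} = - \frac{9922}{2 - 1144} - \frac{50056}{-19875} = - \frac{9922}{2 - 1144} - - \frac{50056}{19875} = - \frac{9922}{-1142} + \frac{50056}{19875} = \left(-9922\right) \left(- \frac{1}{1142}\right) + \frac{50056}{19875} = \frac{4961}{571} + \frac{50056}{19875} = \frac{127181851}{11348625}$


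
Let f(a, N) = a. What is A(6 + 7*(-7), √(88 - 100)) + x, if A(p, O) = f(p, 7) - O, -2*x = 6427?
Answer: -6513/2 - 2*I*√3 ≈ -3256.5 - 3.4641*I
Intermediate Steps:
x = -6427/2 (x = -½*6427 = -6427/2 ≈ -3213.5)
A(p, O) = p - O
A(6 + 7*(-7), √(88 - 100)) + x = ((6 + 7*(-7)) - √(88 - 100)) - 6427/2 = ((6 - 49) - √(-12)) - 6427/2 = (-43 - 2*I*√3) - 6427/2 = -6513/2 - 2*I*√3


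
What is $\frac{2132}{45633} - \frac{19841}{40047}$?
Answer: $- \frac{952409}{2122491} \approx -0.44872$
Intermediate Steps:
$\frac{2132}{45633} - \frac{19841}{40047} = 2132 \cdot \frac{1}{45633} - \frac{19841}{40047} = \frac{52}{1113} - \frac{19841}{40047} = - \frac{952409}{2122491}$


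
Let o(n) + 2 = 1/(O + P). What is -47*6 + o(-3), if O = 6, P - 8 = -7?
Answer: -1987/7 ≈ -283.86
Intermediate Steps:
P = 1 (P = 8 - 7 = 1)
o(n) = -13/7 (o(n) = -2 + 1/(6 + 1) = -2 + 1/7 = -13/7)
-47*6 + o(-3) = -47*6 - 13/7 = -282 - 13/7 = -1987/7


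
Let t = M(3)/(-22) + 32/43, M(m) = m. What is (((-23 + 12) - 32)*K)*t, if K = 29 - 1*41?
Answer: 3450/11 ≈ 313.64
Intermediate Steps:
K = -12 (K = 29 - 41 = -12)
t = 575/946 (t = 3/(-22) + 32/43 = 3*(-1/22) + 32*(1/43) = -3/22 + 32/43 = 575/946 ≈ 0.60782)
(((-23 + 12) - 32)*K)*t = (((-23 + 12) - 32)*(-12))*(575/946) = ((-11 - 32)*(-12))*(575/946) = -43*(-12)*(575/946) = 516*(575/946) = 3450/11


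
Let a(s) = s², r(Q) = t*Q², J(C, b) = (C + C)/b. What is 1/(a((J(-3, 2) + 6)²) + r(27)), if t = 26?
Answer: 1/19035 ≈ 5.2535e-5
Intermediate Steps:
J(C, b) = 2*C/b (J(C, b) = (2*C)/b = 2*C/b)
r(Q) = 26*Q²
1/(a((J(-3, 2) + 6)²) + r(27)) = 1/(((2*(-3)/2 + 6)²)² + 26*27²) = 1/(((2*(-3)*(½) + 6)²)² + 26*729) = 1/(((-3 + 6)²)² + 18954) = 1/((3²)² + 18954) = 1/(9² + 18954) = 1/(81 + 18954) = 1/19035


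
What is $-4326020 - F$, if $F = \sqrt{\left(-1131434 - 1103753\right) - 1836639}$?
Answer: $-4326020 - i \sqrt{4071826} \approx -4.326 \cdot 10^{6} - 2017.9 i$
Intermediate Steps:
$F = i \sqrt{4071826}$ ($F = \sqrt{\left(-1131434 - 1103753\right) - 1836639} = \sqrt{-2235187 - 1836639} = \sqrt{-4071826} = i \sqrt{4071826} \approx 2017.9 i$)
$-4326020 - F = -4326020 - i \sqrt{4071826}$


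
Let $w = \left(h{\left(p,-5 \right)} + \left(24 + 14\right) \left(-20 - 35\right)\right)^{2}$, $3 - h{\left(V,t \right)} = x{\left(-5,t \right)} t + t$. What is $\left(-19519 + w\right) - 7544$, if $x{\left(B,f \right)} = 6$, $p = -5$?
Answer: $4183641$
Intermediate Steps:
$h{\left(V,t \right)} = 3 - 7 t$ ($h{\left(V,t \right)} = 3 - \left(6 t + t\right) = 3 - 7 t$)
$w = 4210704$ ($w = \left(\left(3 - -35\right) + \left(24 + 14\right) \left(-20 - 35\right)\right)^{2} = \left(\left(3 + 35\right) + 38 \left(-55\right)\right)^{2} = \left(38 - 2090\right)^{2} = \left(-2052\right)^{2} = 4210704$)
$\left(-19519 + w\right) - 7544 = \left(-19519 + 4210704\right) - 7544 = 4191185 - 7544 = 4183641$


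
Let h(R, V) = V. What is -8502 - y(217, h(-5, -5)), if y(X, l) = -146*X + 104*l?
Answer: 23700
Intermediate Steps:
-8502 - y(217, h(-5, -5)) = -8502 - (-146*217 + 104*(-5)) = -8502 - (-31682 - 520) = -8502 - 1*(-32202) = -8502 + 32202 = 23700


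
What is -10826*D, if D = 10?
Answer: -108260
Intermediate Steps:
-10826*D = -10826*10 = -1*108260 = -108260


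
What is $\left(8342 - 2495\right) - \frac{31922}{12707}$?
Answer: $\frac{74265907}{12707} \approx 5844.5$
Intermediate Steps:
$\left(8342 - 2495\right) - \frac{31922}{12707} = 5847 - \frac{31922}{12707} = \frac{74265907}{12707}$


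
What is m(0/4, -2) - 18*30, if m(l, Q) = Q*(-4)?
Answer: -532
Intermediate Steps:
m(l, Q) = -4*Q
m(0/4, -2) - 18*30 = -4*(-2) - 18*30 = 8 - 540 = -532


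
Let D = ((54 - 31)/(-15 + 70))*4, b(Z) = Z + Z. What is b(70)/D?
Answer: 1925/23 ≈ 83.696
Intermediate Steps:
b(Z) = 2*Z
D = 92/55 (D = (23/55)*4 = 92/55 ≈ 1.6727)
b(70)/D = (2*70)/(92/55) = 140*(55/92) = 1925/23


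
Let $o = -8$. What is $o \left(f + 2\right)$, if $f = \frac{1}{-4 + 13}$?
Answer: $- \frac{152}{9} \approx -16.889$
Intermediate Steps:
$f = \frac{1}{9} \approx 0.11111$
$o \left(f + 2\right) = - 8 \left(\frac{1}{9} + 2\right) = \left(-8\right) \frac{19}{9} = - \frac{152}{9}$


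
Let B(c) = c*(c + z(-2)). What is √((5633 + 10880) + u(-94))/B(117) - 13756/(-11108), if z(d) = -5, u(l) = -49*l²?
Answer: 3439/2777 + I*√8499/1872 ≈ 1.2384 + 0.049247*I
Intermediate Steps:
B(c) = c*(-5 + c) (B(c) = c*(c - 5) = c*(-5 + c))
√((5633 + 10880) + u(-94))/B(117) - 13756/(-11108) = √((5633 + 10880) - 49*(-94)²)/((117*(-5 + 117))) - 13756/(-11108) = √(16513 - 49*8836)/((117*112)) - 13756*(-1/11108) = √(16513 - 432964)/13104 + 3439/2777 = √(-416451)*(1/13104) + 3439/2777 = (7*I*√8499)*(1/13104) + 3439/2777 = I*√8499/1872 + 3439/2777 = 3439/2777 + I*√8499/1872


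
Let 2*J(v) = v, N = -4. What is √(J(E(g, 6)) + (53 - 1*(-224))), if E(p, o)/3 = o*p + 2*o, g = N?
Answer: √259 ≈ 16.093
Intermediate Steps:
g = -4
E(p, o) = 6*o + 3*o*p (E(p, o) = 3*(o*p + 2*o) = 3*(2*o + o*p) = 6*o + 3*o*p)
J(v) = v/2
√(J(E(g, 6)) + (53 - 1*(-224))) = √((3*6*(2 - 4))/2 + (53 - 1*(-224))) = √((3*6*(-2))/2 + (53 + 224)) = √((½)*(-36) + 277) = √(-18 + 277) = √259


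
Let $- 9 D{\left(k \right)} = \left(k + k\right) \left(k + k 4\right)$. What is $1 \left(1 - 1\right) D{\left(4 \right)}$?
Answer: $0$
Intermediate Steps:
$D{\left(k \right)} = - \frac{10 k^{2}}{9}$ ($D{\left(k \right)} = - \frac{\left(k + k\right) \left(k + k 4\right)}{9} = - \frac{2 k \left(k + 4 k\right)}{9} = - \frac{2 k 5 k}{9} = - \frac{10 k^{2}}{9}$)
$1 \left(1 - 1\right) D{\left(4 \right)} = 1 \left(1 - 1\right) \left(- \frac{10 \cdot 4^{2}}{9}\right) = 1 \cdot 0 \left(\left(- \frac{10}{9}\right) 16\right) = 0 \left(- \frac{160}{9}\right) = 0$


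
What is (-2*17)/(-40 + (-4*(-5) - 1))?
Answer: 34/21 ≈ 1.6190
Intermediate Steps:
(-2*17)/(-40 + (-4*(-5) - 1)) = -34/(-40 + (20 - 1)) = -34/(-40 + 19) = -34/(-21) = -34*(-1/21) = 34/21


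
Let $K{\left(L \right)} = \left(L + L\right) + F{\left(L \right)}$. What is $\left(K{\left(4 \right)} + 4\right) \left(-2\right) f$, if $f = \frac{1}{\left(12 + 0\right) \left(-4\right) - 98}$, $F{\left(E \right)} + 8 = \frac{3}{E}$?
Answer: $\frac{19}{292} \approx 0.065068$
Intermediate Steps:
$F{\left(E \right)} = -8 + \frac{3}{E}$
$K{\left(L \right)} = -8 + 2 L + \frac{3}{L}$ ($K{\left(L \right)} = \left(L + L\right) - \left(8 - \frac{3}{L}\right) = 2 L - \left(8 - \frac{3}{L}\right) = -8 + 2 L + \frac{3}{L}$)
$f = - \frac{1}{146}$ ($f = \frac{1}{12 \left(-4\right) - 98} = \frac{1}{-48 - 98} = \frac{1}{-146} = - \frac{1}{146} \approx -0.0068493$)
$\left(K{\left(4 \right)} + 4\right) \left(-2\right) f = \left(\left(-8 + 2 \cdot 4 + \frac{3}{4}\right) + 4\right) \left(-2\right) \left(- \frac{1}{146}\right) = \left(\left(-8 + 8 + 3 \cdot \frac{1}{4}\right) + 4\right) \left(-2\right) \left(- \frac{1}{146}\right) = \left(\left(-8 + 8 + \frac{3}{4}\right) + 4\right) \left(-2\right) \left(- \frac{1}{146}\right) = \left(\frac{3}{4} + 4\right) \left(-2\right) \left(- \frac{1}{146}\right) = \frac{19}{4} \left(-2\right) \left(- \frac{1}{146}\right) = \left(- \frac{19}{2}\right) \left(- \frac{1}{146}\right) = \frac{19}{292}$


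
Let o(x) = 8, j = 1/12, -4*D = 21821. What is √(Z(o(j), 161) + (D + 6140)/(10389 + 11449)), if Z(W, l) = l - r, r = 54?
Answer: √204172262714/43676 ≈ 10.346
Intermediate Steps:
D = -21821/4 (D = -¼*21821 = -21821/4 ≈ -5455.3)
j = 1/12 ≈ 0.083333
Z(W, l) = -54 + l (Z(W, l) = l - 1*54 = l - 54 = -54 + l)
√(Z(o(j), 161) + (D + 6140)/(10389 + 11449)) = √((-54 + 161) + (-21821/4 + 6140)/(10389 + 11449)) = √(107 + (2739/4)/21838) = √(107 + (2739/4)*(1/21838)) = √(107 + 2739/87352) = √(9349403/87352) = √204172262714/43676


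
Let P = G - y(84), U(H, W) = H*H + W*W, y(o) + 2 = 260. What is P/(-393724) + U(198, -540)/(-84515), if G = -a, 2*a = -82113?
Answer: -267387118647/66551167720 ≈ -4.0178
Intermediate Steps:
a = -82113/2 (a = (½)*(-82113) = -82113/2 ≈ -41057.)
y(o) = 258 (y(o) = -2 + 260 = 258)
G = 82113/2 (G = -1*(-82113/2) = 82113/2 ≈ 41057.)
U(H, W) = H² + W²
P = 81597/2 (P = 82113/2 - 1*258 = 82113/2 - 258 = 81597/2 ≈ 40799.)
P/(-393724) + U(198, -540)/(-84515) = (81597/2)/(-393724) + (198² + (-540)²)/(-84515) = (81597/2)*(-1/393724) + (39204 + 291600)*(-1/84515) = -81597/787448 + 330804*(-1/84515) = -81597/787448 - 330804/84515 = -267387118647/66551167720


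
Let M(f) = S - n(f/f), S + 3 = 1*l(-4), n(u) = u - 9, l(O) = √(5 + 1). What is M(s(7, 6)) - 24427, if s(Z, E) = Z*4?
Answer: -24422 + √6 ≈ -24420.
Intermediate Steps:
s(Z, E) = 4*Z
l(O) = √6
n(u) = -9 + u
S = -3 + √6 (S = -3 + 1*√6 = -3 + √6 ≈ -0.55051)
M(f) = 5 + √6 (M(f) = (-3 + √6) - (-9 + f/f) = (-3 + √6) - (-9 + 1) = (-3 + √6) - 1*(-8) = (-3 + √6) + 8 = 5 + √6)
M(s(7, 6)) - 24427 = (5 + √6) - 24427 = -24422 + √6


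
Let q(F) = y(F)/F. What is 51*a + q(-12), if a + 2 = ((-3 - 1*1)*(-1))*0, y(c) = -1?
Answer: -1223/12 ≈ -101.92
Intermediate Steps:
q(F) = -1/F
a = -2 (a = -2 + ((-3 - 1*1)*(-1))*0 = -2 + ((-3 - 1)*(-1))*0 = -2 - 4*(-1)*0 = -2 + 4*0 = -2 + 0 = -2)
51*a + q(-12) = 51*(-2) - 1/(-12) = -102 - 1*(-1/12) = -102 + 1/12 = -1223/12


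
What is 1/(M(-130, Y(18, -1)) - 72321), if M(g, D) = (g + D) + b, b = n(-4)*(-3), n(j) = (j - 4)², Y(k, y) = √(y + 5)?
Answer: -1/72641 ≈ -1.3766e-5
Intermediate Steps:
Y(k, y) = √(5 + y)
n(j) = (-4 + j)²
b = -192 (b = (-4 - 4)²*(-3) = (-8)²*(-3) = 64*(-3) = -192)
M(g, D) = -192 + D + g (M(g, D) = (g + D) - 192 = (D + g) - 192 = -192 + D + g)
1/(M(-130, Y(18, -1)) - 72321) = 1/((-192 + √(5 - 1) - 130) - 72321) = 1/((-192 + √4 - 130) - 72321) = 1/((-192 + 2 - 130) - 72321) = 1/(-320 - 72321) = 1/(-72641) = -1/72641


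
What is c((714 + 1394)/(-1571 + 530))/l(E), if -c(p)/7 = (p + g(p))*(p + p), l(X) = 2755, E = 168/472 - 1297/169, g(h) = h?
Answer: -124422592/2985541155 ≈ -0.041675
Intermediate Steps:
E = -72974/9971 (E = 168*(1/472) - 1297*1/169 = 21/59 - 1297/169 = -72974/9971 ≈ -7.3186)
c(p) = -28*p**2 (c(p) = -7*(p + p)*(p + p) = -7*2*p*2*p = -28*p**2)
c((714 + 1394)/(-1571 + 530))/l(E) = -28*(714 + 1394)**2/(-1571 + 530)**2/2755 = -28*(2108/(-1041))**2*(1/2755) = -28*(2108*(-1/1041))**2*(1/2755) = -28*(-2108/1041)**2*(1/2755) = -28*4443664/1083681*(1/2755) = -124422592/1083681*1/2755 = -124422592/2985541155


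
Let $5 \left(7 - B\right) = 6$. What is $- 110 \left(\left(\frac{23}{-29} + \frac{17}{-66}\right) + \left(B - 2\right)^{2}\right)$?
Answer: $- \frac{640679}{435} \approx -1472.8$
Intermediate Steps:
$B = \frac{29}{5}$ ($B = 7 - \frac{6}{5} = \frac{29}{5} \approx 5.8$)
$- 110 \left(\left(\frac{23}{-29} + \frac{17}{-66}\right) + \left(B - 2\right)^{2}\right) = - 110 \left(\left(\frac{23}{-29} + \frac{17}{-66}\right) + \left(\frac{29}{5} - 2\right)^{2}\right) = - 110 \left(\left(23 \left(- \frac{1}{29}\right) + 17 \left(- \frac{1}{66}\right)\right) + \left(\frac{19}{5}\right)^{2}\right) = - 110 \left(\left(- \frac{23}{29} - \frac{17}{66}\right) + \frac{361}{25}\right) = - 110 \left(- \frac{2011}{1914} + \frac{361}{25}\right) = \left(-110\right) \frac{640679}{47850} = - \frac{640679}{435}$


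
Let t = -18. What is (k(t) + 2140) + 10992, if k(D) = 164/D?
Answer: 118106/9 ≈ 13123.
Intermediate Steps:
(k(t) + 2140) + 10992 = (164/(-18) + 2140) + 10992 = (164*(-1/18) + 2140) + 10992 = (-82/9 + 2140) + 10992 = 19178/9 + 10992 = 118106/9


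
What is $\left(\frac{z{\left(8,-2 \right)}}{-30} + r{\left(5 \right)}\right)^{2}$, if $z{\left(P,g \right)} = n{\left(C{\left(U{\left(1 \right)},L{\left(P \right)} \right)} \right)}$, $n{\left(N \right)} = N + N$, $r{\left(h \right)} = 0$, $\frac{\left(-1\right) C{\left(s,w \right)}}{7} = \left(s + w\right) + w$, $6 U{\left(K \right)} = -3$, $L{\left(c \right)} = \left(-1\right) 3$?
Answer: $\frac{8281}{900} \approx 9.2011$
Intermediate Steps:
$L{\left(c \right)} = -3$
$U{\left(K \right)} = - \frac{1}{2}$ ($U{\left(K \right)} = \frac{1}{6} \left(-3\right) = - \frac{1}{2}$)
$C{\left(s,w \right)} = - 14 w - 7 s$ ($C{\left(s,w \right)} = - 7 \left(\left(s + w\right) + w\right) = - 7 \left(s + 2 w\right) = - 14 w - 7 s$)
$n{\left(N \right)} = 2 N$
$z{\left(P,g \right)} = 91$ ($z{\left(P,g \right)} = 2 \left(\left(-14\right) \left(-3\right) - - \frac{7}{2}\right) = 2 \left(42 + \frac{7}{2}\right) = 2 \cdot \frac{91}{2} = 91$)
$\left(\frac{z{\left(8,-2 \right)}}{-30} + r{\left(5 \right)}\right)^{2} = \left(\frac{91}{-30} + 0\right)^{2} = \left(91 \left(- \frac{1}{30}\right) + 0\right)^{2} = \left(- \frac{91}{30} + 0\right)^{2} = \left(- \frac{91}{30}\right)^{2} = \frac{8281}{900}$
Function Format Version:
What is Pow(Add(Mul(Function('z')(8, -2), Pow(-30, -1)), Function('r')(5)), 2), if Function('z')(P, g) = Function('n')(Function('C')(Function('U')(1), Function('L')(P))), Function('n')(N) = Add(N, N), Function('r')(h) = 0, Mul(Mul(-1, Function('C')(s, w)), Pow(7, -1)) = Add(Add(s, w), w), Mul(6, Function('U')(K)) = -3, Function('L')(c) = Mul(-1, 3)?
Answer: Rational(8281, 900) ≈ 9.2011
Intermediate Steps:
Function('L')(c) = -3
Function('U')(K) = Rational(-1, 2) (Function('U')(K) = Mul(Rational(1, 6), -3) = Rational(-1, 2))
Function('C')(s, w) = Add(Mul(-14, w), Mul(-7, s)) (Function('C')(s, w) = Mul(-7, Add(Add(s, w), w)) = Mul(-7, Add(s, Mul(2, w))) = Add(Mul(-14, w), Mul(-7, s)))
Function('n')(N) = Mul(2, N)
Function('z')(P, g) = 91 (Function('z')(P, g) = Mul(2, Add(Mul(-14, -3), Mul(-7, Rational(-1, 2)))) = Mul(2, Add(42, Rational(7, 2))) = Mul(2, Rational(91, 2)) = 91)
Pow(Add(Mul(Function('z')(8, -2), Pow(-30, -1)), Function('r')(5)), 2) = Pow(Add(Mul(91, Pow(-30, -1)), 0), 2) = Pow(Add(Mul(91, Rational(-1, 30)), 0), 2) = Pow(Add(Rational(-91, 30), 0), 2) = Pow(Rational(-91, 30), 2) = Rational(8281, 900)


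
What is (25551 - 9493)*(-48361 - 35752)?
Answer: -1350686554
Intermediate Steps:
(25551 - 9493)*(-48361 - 35752) = 16058*(-84113) = -1350686554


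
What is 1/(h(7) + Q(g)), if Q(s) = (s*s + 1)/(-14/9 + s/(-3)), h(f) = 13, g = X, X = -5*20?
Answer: 286/93727 ≈ 0.0030514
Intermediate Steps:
X = -100
g = -100
Q(s) = (1 + s²)/(-14/9 - s/3) (Q(s) = (s² + 1)/(-14*⅑ + s*(-⅓)) = (1 + s²)/(-14/9 - s/3))
1/(h(7) + Q(g)) = 1/(13 + 9*(-1 - 1*(-100)²)/(14 + 3*(-100))) = 1/(13 + 9*(-1 - 1*10000)/(14 - 300)) = 1/(13 + 9*(-1 - 10000)/(-286)) = 1/(13 + 9*(-1/286)*(-10001)) = 1/(13 + 90009/286) = 1/(93727/286) = 286/93727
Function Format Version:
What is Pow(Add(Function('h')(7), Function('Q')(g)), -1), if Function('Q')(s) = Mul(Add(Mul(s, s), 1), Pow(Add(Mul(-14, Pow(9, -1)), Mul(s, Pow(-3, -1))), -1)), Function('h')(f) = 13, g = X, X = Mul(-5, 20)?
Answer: Rational(286, 93727) ≈ 0.0030514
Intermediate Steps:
X = -100
g = -100
Function('Q')(s) = Mul(Pow(Add(Rational(-14, 9), Mul(Rational(-1, 3), s)), -1), Add(1, Pow(s, 2))) (Function('Q')(s) = Mul(Add(Pow(s, 2), 1), Pow(Add(Mul(-14, Rational(1, 9)), Mul(s, Rational(-1, 3))), -1)) = Mul(Add(1, Pow(s, 2)), Pow(Add(Rational(-14, 9), Mul(Rational(-1, 3), s)), -1)) = Mul(Pow(Add(Rational(-14, 9), Mul(Rational(-1, 3), s)), -1), Add(1, Pow(s, 2))))
Pow(Add(Function('h')(7), Function('Q')(g)), -1) = Pow(Add(13, Mul(9, Pow(Add(14, Mul(3, -100)), -1), Add(-1, Mul(-1, Pow(-100, 2))))), -1) = Pow(Add(13, Mul(9, Pow(Add(14, -300), -1), Add(-1, Mul(-1, 10000)))), -1) = Pow(Add(13, Mul(9, Pow(-286, -1), Add(-1, -10000))), -1) = Pow(Add(13, Mul(9, Rational(-1, 286), -10001)), -1) = Pow(Add(13, Rational(90009, 286)), -1) = Pow(Rational(93727, 286), -1) = Rational(286, 93727)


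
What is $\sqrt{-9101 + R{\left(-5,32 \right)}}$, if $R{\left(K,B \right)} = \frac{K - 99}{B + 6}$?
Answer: $\frac{3 i \sqrt{365161}}{19} \approx 95.413 i$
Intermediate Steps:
$R{\left(K,B \right)} = \frac{-99 + K}{6 + B}$
$\sqrt{-9101 + R{\left(-5,32 \right)}} = \sqrt{-9101 + \frac{-99 - 5}{6 + 32}} = \sqrt{-9101 + \frac{1}{38} \left(-104\right)} = \sqrt{-9101 - \frac{52}{19}} = \sqrt{- \frac{172971}{19}} = \frac{3 i \sqrt{365161}}{19}$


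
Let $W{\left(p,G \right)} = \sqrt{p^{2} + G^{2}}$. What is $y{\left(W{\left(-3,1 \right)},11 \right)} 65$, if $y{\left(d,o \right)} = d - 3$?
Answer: $-195 + 65 \sqrt{10} \approx 10.548$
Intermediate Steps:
$W{\left(p,G \right)} = \sqrt{G^{2} + p^{2}}$
$y{\left(d,o \right)} = -3 + d$ ($y{\left(d,o \right)} = d - 3 = -3 + d$)
$y{\left(W{\left(-3,1 \right)},11 \right)} 65 = \left(-3 + \sqrt{1^{2} + \left(-3\right)^{2}}\right) 65 = \left(-3 + \sqrt{1 + 9}\right) 65 = \left(-3 + \sqrt{10}\right) 65 = -195 + 65 \sqrt{10}$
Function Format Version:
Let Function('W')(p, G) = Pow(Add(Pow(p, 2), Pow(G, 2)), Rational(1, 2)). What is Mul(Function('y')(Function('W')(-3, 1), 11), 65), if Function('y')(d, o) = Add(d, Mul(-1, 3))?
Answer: Add(-195, Mul(65, Pow(10, Rational(1, 2)))) ≈ 10.548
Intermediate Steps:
Function('W')(p, G) = Pow(Add(Pow(G, 2), Pow(p, 2)), Rational(1, 2))
Function('y')(d, o) = Add(-3, d) (Function('y')(d, o) = Add(d, -3) = Add(-3, d))
Mul(Function('y')(Function('W')(-3, 1), 11), 65) = Mul(Add(-3, Pow(Add(Pow(1, 2), Pow(-3, 2)), Rational(1, 2))), 65) = Mul(Add(-3, Pow(Add(1, 9), Rational(1, 2))), 65) = Mul(Add(-3, Pow(10, Rational(1, 2))), 65) = Add(-195, Mul(65, Pow(10, Rational(1, 2))))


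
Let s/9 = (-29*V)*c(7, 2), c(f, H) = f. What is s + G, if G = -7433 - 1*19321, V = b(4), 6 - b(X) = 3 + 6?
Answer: -21273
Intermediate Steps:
b(X) = -3 (b(X) = 6 - (3 + 6) = 6 - 1*9 = 6 - 9 = -3)
V = -3
G = -26754 (G = -7433 - 19321 = -26754)
s = 5481 (s = 9*(-29*(-3)*7) = 9*(87*7) = 9*609 = 5481)
s + G = 5481 - 26754 = -21273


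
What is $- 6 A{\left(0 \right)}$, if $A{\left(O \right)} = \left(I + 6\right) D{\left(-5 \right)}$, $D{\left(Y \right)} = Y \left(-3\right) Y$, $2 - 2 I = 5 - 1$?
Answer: $2250$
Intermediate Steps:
$I = -1$ ($I = 1 - \frac{5 - 1}{2} = 1 - 2 = -1$)
$D{\left(Y \right)} = - 3 Y^{2}$ ($D{\left(Y \right)} = - 3 Y Y = - 3 Y^{2}$)
$A{\left(O \right)} = -375$ ($A{\left(O \right)} = \left(-1 + 6\right) \left(- 3 \left(-5\right)^{2}\right) = 5 \left(\left(-3\right) 25\right) = 5 \left(-75\right) = -375$)
$- 6 A{\left(0 \right)} = \left(-6\right) \left(-375\right) = 2250$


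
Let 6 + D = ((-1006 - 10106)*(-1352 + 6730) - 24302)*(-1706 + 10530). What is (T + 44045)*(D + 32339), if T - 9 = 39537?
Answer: -44097563821963989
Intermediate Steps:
T = 39546 (T = 9 + 39537 = 39546)
D = -527539645718 (D = -6 + ((-1006 - 10106)*(-1352 + 6730) - 24302)*(-1706 + 10530) = -6 + (-11112*5378 - 24302)*8824 = -6 + (-59760336 - 24302)*8824 = -6 - 59784638*8824 = -6 - 527539645712 = -527539645718)
(T + 44045)*(D + 32339) = (39546 + 44045)*(-527539645718 + 32339) = 83591*(-527539613379) = -44097563821963989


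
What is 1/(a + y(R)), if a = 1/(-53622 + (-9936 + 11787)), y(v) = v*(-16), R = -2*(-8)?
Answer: -51771/13253377 ≈ -0.0039063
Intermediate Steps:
R = 16
y(v) = -16*v
a = -1/51771 (a = 1/(-53622 + 1851) = 1/(-51771) = -1/51771 ≈ -1.9316e-5)
1/(a + y(R)) = 1/(-1/51771 - 16*16) = 1/(-1/51771 - 256) = 1/(-13253377/51771) = -51771/13253377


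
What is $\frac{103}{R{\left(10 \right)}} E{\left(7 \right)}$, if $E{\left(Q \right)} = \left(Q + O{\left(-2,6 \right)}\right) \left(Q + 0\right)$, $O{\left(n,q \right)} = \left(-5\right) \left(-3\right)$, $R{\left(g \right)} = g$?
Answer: $\frac{7931}{5} \approx 1586.2$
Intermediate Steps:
$O{\left(n,q \right)} = 15$
$E{\left(Q \right)} = Q \left(15 + Q\right)$ ($E{\left(Q \right)} = \left(Q + 15\right) \left(Q + 0\right) = \left(15 + Q\right) Q = Q \left(15 + Q\right)$)
$\frac{103}{R{\left(10 \right)}} E{\left(7 \right)} = \frac{103}{10} \cdot 7 \left(15 + 7\right) = 103 \cdot \frac{1}{10} \cdot 7 \cdot 22 = \frac{103}{10} \cdot 154 = \frac{7931}{5}$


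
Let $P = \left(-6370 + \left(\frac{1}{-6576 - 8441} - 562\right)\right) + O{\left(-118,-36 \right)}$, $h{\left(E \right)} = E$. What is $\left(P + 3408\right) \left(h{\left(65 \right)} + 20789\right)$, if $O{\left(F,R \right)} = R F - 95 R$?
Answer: $\frac{1297753741738}{15017} \approx 8.6419 \cdot 10^{7}$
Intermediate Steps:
$O{\left(F,R \right)} = - 95 R + F R$ ($O{\left(F,R \right)} = F R - 95 R = - 95 R + F R$)
$P = \frac{11052511}{15017}$ ($P = \left(-6370 + \left(\frac{1}{-6576 - 8441} - 562\right)\right) - 36 \left(-95 - 118\right) = \left(-6370 - \left(562 - \frac{1}{-15017}\right)\right) - -7668 = \left(-6370 - \frac{8439555}{15017}\right) + 7668 = - \frac{104097845}{15017} + 7668 = \frac{11052511}{15017} \approx 736.0$)
$\left(P + 3408\right) \left(h{\left(65 \right)} + 20789\right) = \left(\frac{11052511}{15017} + 3408\right) \left(65 + 20789\right) = \frac{62230447}{15017} \cdot 20854 = \frac{1297753741738}{15017}$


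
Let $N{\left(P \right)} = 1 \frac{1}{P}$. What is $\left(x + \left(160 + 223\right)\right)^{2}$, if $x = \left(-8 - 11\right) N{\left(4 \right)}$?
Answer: $\frac{2289169}{16} \approx 1.4307 \cdot 10^{5}$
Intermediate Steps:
$N{\left(P \right)} = \frac{1}{P}$
$x = - \frac{19}{4}$ ($x = \frac{-8 - 11}{4} = \left(-19\right) \frac{1}{4} = - \frac{19}{4} \approx -4.75$)
$\left(x + \left(160 + 223\right)\right)^{2} = \left(- \frac{19}{4} + \left(160 + 223\right)\right)^{2} = \left(- \frac{19}{4} + 383\right)^{2} = \left(\frac{1513}{4}\right)^{2} = \frac{2289169}{16}$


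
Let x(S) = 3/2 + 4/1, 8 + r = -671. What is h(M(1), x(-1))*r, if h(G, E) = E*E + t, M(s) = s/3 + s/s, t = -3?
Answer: -74011/4 ≈ -18503.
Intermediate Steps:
r = -679 (r = -8 - 671 = -679)
x(S) = 11/2 (x(S) = 3*(1/2) + 4*1 = 3/2 + 4 = 11/2)
M(s) = 1 + s/3 (M(s) = s*(1/3) + 1 = s/3 + 1 = 1 + s/3)
h(G, E) = -3 + E**2 (h(G, E) = E*E - 3 = E**2 - 3 = -3 + E**2)
h(M(1), x(-1))*r = (-3 + (11/2)**2)*(-679) = (-3 + 121/4)*(-679) = (109/4)*(-679) = -74011/4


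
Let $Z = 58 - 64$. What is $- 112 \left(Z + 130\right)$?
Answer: $-13888$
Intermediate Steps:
$Z = -6$
$- 112 \left(Z + 130\right) = - 112 \left(-6 + 130\right) = \left(-112\right) 124 = -13888$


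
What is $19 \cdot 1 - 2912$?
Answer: $-2893$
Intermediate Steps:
$19 \cdot 1 - 2912 = 19 - 2912 = -2893$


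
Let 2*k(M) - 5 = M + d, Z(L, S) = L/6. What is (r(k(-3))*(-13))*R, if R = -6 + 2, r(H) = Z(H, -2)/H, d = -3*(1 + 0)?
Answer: 26/3 ≈ 8.6667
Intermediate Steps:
d = -3 (d = -3*1 = -3)
Z(L, S) = L/6 (Z(L, S) = L*(⅙) = L/6)
k(M) = 1 + M/2 (k(M) = 5/2 + (M - 3)/2 = 5/2 + (-3 + M)/2 = 5/2 + (-3/2 + M/2) = 1 + M/2)
r(H) = ⅙ (r(H) = (H/6)/H = ⅙)
R = -4
(r(k(-3))*(-13))*R = ((⅙)*(-13))*(-4) = -13/6*(-4) = 26/3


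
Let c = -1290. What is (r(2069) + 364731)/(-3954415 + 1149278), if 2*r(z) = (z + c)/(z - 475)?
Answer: -1162763207/8942776756 ≈ -0.13002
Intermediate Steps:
r(z) = (-1290 + z)/(2*(-475 + z)) (r(z) = ((z - 1290)/(z - 475))/2 = ((-1290 + z)/(-475 + z))/2 = (-1290 + z)/(2*(-475 + z)))
(r(2069) + 364731)/(-3954415 + 1149278) = ((-1290 + 2069)/(2*(-475 + 2069)) + 364731)/(-3954415 + 1149278) = ((½)*779/1594 + 364731)/(-2805137) = ((½)*(1/1594)*779 + 364731)*(-1/2805137) = (779/3188 + 364731)*(-1/2805137) = (1162763207/3188)*(-1/2805137) = -1162763207/8942776756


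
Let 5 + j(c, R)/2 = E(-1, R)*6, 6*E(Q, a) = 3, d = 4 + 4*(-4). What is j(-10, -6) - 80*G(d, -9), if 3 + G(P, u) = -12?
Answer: 1196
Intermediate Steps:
d = -12 (d = 4 - 16 = -12)
G(P, u) = -15 (G(P, u) = -3 - 12 = -15)
E(Q, a) = ½ (E(Q, a) = (⅙)*3 = ½)
j(c, R) = -4 (j(c, R) = -10 + 2*((½)*6) = -10 + 2*3 = -10 + 6 = -4)
j(-10, -6) - 80*G(d, -9) = -4 - 80*(-15) = -4 + 1200 = 1196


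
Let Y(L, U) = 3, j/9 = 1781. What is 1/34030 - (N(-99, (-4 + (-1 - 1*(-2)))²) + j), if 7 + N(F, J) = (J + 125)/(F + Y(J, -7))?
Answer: -13084347811/816720 ≈ -16021.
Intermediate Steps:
j = 16029 (j = 9*1781 = 16029)
N(F, J) = -7 + (125 + J)/(3 + F) (N(F, J) = -7 + (J + 125)/(F + 3) = -7 + (125 + J)/(3 + F))
1/34030 - (N(-99, (-4 + (-1 - 1*(-2)))²) + j) = 1/34030 - ((104 + (-4 + (-1 - 1*(-2)))² - 7*(-99))/(3 - 99) + 16029) = 1/34030 - ((104 + (-4 + (-1 + 2))² + 693)/(-96) + 16029) = 1/34030 - (-(104 + (-4 + 1)² + 693)/96 + 16029) = 1/34030 - (-(104 + (-3)² + 693)/96 + 16029) = 1/34030 - (-(104 + 9 + 693)/96 + 16029) = 1/34030 - (-1/96*806 + 16029) = 1/34030 - (-403/48 + 16029) = 1/34030 - 1*768989/48 = 1/34030 - 768989/48 = -13084347811/816720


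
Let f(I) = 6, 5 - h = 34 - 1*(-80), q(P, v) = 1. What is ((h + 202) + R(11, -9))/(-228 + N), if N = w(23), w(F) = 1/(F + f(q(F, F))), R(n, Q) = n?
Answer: -3016/6611 ≈ -0.45621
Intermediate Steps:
h = -109 (h = 5 - (34 - 1*(-80)) = 5 - (34 + 80) = 5 - 1*114 = 5 - 114 = -109)
w(F) = 1/(6 + F) (w(F) = 1/(F + 6) = 1/(6 + F))
N = 1/29 (N = 1/(6 + 23) = 1/29 ≈ 0.034483)
((h + 202) + R(11, -9))/(-228 + N) = ((-109 + 202) + 11)/(-228 + 1/29) = (93 + 11)/(-6611/29) = 104*(-29/6611) = -3016/6611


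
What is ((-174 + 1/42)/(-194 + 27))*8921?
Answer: 65185747/7014 ≈ 9293.7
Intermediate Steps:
((-174 + 1/42)/(-194 + 27))*8921 = ((-174 + 1/42)/(-167))*8921 = -7307/42*(-1/167)*8921 = (7307/7014)*8921 = 65185747/7014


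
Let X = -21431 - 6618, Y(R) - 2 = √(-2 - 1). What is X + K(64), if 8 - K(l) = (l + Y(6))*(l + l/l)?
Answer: -32331 - 65*I*√3 ≈ -32331.0 - 112.58*I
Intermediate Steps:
Y(R) = 2 + I*√3 (Y(R) = 2 + √(-2 - 1) = 2 + √(-3) = 2 + I*√3)
X = -28049
K(l) = 8 - (1 + l)*(2 + l + I*√3) (K(l) = 8 - (l + (2 + I*√3))*(l + l/l) = 8 - (2 + l + I*√3)*(l + 1) = 8 - (2 + l + I*√3)*(1 + l) = 8 - (1 + l)*(2 + l + I*√3))
X + K(64) = -28049 + (6 - 1*64 - 1*64² - I*√3 - 1*64*(2 + I*√3)) = -28049 + (6 - 64 - 1*4096 - I*√3 + (-128 - 64*I*√3)) = -28049 + (6 - 64 - 4096 - I*√3 + (-128 - 64*I*√3)) = -28049 + (-4282 - 65*I*√3) = -32331 - 65*I*√3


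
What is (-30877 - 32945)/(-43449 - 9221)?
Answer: 31911/26335 ≈ 1.2117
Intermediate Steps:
(-30877 - 32945)/(-43449 - 9221) = -63822/(-52670) = -63822*(-1/52670) = 31911/26335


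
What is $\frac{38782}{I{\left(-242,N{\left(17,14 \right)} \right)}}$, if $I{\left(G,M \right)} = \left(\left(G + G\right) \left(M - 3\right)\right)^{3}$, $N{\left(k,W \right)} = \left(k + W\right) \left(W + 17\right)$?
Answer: $- \frac{19391}{49842821228820224} \approx -3.8904 \cdot 10^{-13}$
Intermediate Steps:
$N{\left(k,W \right)} = \left(17 + W\right) \left(W + k\right)$ ($N{\left(k,W \right)} = \left(W + k\right) \left(17 + W\right) = \left(17 + W\right) \left(W + k\right)$)
$I{\left(G,M \right)} = 8 G^{3} \left(-3 + M\right)^{3}$ ($I{\left(G,M \right)} = \left(2 G \left(-3 + M\right)\right)^{3} = 8 G^{3} \left(-3 + M\right)^{3}$)
$\frac{38782}{I{\left(-242,N{\left(17,14 \right)} \right)}} = \frac{38782}{8 \left(-242\right)^{3} \left(-3 + \left(14^{2} + 17 \cdot 14 + 17 \cdot 17 + 14 \cdot 17\right)\right)^{3}} = \frac{38782}{8 \left(-14172488\right) \left(-3 + \left(196 + 238 + 289 + 238\right)\right)^{3}} = \frac{38782}{8 \left(-14172488\right) \left(-3 + 961\right)^{3}} = \frac{38782}{8 \left(-14172488\right) 958^{3}} = \frac{38782}{8 \left(-14172488\right) 879217912} = \frac{38782}{-99685642457640448} = 38782 \left(- \frac{1}{99685642457640448}\right) = - \frac{19391}{49842821228820224}$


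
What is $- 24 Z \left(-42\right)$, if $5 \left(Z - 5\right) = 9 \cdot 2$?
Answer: $\frac{43344}{5} \approx 8668.8$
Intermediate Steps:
$Z = \frac{43}{5}$ ($Z = 5 + \frac{9 \cdot 2}{5} = 5 + \frac{1}{5} \cdot 18 = 5 + \frac{18}{5} = \frac{43}{5} \approx 8.6$)
$- 24 Z \left(-42\right) = \left(-24\right) \frac{43}{5} \left(-42\right) = \left(- \frac{1032}{5}\right) \left(-42\right) = \frac{43344}{5}$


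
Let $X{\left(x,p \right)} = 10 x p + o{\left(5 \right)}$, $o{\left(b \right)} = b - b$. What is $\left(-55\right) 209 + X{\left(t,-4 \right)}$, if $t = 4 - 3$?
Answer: $-11535$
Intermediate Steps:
$o{\left(b \right)} = 0$
$t = 1$
$X{\left(x,p \right)} = 10 p x$ ($X{\left(x,p \right)} = 10 x p + 0 = 10 p x + 0 = 10 p x$)
$\left(-55\right) 209 + X{\left(t,-4 \right)} = \left(-55\right) 209 + 10 \left(-4\right) 1 = -11495 - 40 = -11535$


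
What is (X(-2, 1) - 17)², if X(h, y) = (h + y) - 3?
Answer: 441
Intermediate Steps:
X(h, y) = -3 + h + y
(X(-2, 1) - 17)² = ((-3 - 2 + 1) - 17)² = (-4 - 17)² = (-21)² = 441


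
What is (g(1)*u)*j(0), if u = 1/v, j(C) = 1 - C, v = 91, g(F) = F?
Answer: 1/91 ≈ 0.010989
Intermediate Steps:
u = 1/91 ≈ 0.010989
(g(1)*u)*j(0) = (1*(1/91))*(1 - 1*0) = (1 + 0)/91 = (1/91)*1 = 1/91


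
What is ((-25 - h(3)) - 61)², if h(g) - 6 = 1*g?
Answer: 9025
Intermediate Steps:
h(g) = 6 + g (h(g) = 6 + 1*g = 6 + g)
((-25 - h(3)) - 61)² = ((-25 - (6 + 3)) - 61)² = ((-25 - 1*9) - 61)² = ((-25 - 9) - 61)² = (-34 - 61)² = (-95)² = 9025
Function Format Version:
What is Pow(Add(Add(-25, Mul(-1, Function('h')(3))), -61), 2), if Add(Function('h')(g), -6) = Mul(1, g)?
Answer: 9025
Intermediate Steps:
Function('h')(g) = Add(6, g) (Function('h')(g) = Add(6, Mul(1, g)) = Add(6, g))
Pow(Add(Add(-25, Mul(-1, Function('h')(3))), -61), 2) = Pow(Add(Add(-25, Mul(-1, Add(6, 3))), -61), 2) = Pow(Add(Add(-25, Mul(-1, 9)), -61), 2) = Pow(Add(Add(-25, -9), -61), 2) = Pow(Add(-34, -61), 2) = Pow(-95, 2) = 9025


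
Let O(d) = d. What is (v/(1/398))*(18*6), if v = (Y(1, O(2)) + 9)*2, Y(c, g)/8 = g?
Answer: 2149200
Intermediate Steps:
Y(c, g) = 8*g
v = 50 (v = (8*2 + 9)*2 = (16 + 9)*2 = 25*2 = 50)
(v/(1/398))*(18*6) = (50/(1/398))*(18*6) = (50/(1/398))*108 = (50*398)*108 = 19900*108 = 2149200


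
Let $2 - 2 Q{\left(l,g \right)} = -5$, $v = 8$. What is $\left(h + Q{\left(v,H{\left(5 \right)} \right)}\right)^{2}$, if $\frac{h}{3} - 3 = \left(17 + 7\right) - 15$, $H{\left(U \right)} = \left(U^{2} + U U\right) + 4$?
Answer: $\frac{6241}{4} \approx 1560.3$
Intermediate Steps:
$H{\left(U \right)} = 4 + 2 U^{2}$ ($H{\left(U \right)} = \left(U^{2} + U^{2}\right) + 4 = 2 U^{2} + 4 = 4 + 2 U^{2}$)
$Q{\left(l,g \right)} = \frac{7}{2}$ ($Q{\left(l,g \right)} = 1 - - \frac{5}{2} = 1 + \frac{5}{2} = \frac{7}{2}$)
$h = 36$ ($h = 9 + 3 \left(\left(17 + 7\right) - 15\right) = 9 + 3 \left(24 - 15\right) = 9 + 3 \cdot 9 = 9 + 27 = 36$)
$\left(h + Q{\left(v,H{\left(5 \right)} \right)}\right)^{2} = \left(36 + \frac{7}{2}\right)^{2} = \left(\frac{79}{2}\right)^{2} = \frac{6241}{4}$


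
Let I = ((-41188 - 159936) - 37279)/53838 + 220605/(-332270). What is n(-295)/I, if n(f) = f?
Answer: 52771819167/910910968 ≈ 57.933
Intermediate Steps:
I = -4554554840/894437613 (I = (-201124 - 37279)*(1/53838) + 220605*(-1/332270) = -238403*1/53838 - 44121/66454 = -238403/53838 - 44121/66454 = -4554554840/894437613 ≈ -5.0921)
n(-295)/I = -295/(-4554554840/894437613) = -295*(-894437613/4554554840) = 52771819167/910910968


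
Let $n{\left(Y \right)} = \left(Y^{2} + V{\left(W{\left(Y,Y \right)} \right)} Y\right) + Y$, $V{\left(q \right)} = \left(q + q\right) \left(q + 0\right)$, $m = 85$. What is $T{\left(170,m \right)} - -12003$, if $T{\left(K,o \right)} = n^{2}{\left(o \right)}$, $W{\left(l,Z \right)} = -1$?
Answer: $55962403$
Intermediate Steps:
$V{\left(q \right)} = 2 q^{2}$ ($V{\left(q \right)} = 2 q q = 2 q^{2}$)
$n{\left(Y \right)} = Y^{2} + 3 Y$ ($n{\left(Y \right)} = \left(Y^{2} + 2 \left(-1\right)^{2} Y\right) + Y = \left(Y^{2} + 2 \cdot 1 Y\right) + Y = \left(Y^{2} + 2 Y\right) + Y = Y^{2} + 3 Y$)
$T{\left(K,o \right)} = o^{2} \left(3 + o\right)^{2}$ ($T{\left(K,o \right)} = \left(o \left(3 + o\right)\right)^{2} = o^{2} \left(3 + o\right)^{2}$)
$T{\left(170,m \right)} - -12003 = 85^{2} \left(3 + 85\right)^{2} - -12003 = 7225 \cdot 88^{2} + 12003 = 7225 \cdot 7744 + 12003 = 55950400 + 12003 = 55962403$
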